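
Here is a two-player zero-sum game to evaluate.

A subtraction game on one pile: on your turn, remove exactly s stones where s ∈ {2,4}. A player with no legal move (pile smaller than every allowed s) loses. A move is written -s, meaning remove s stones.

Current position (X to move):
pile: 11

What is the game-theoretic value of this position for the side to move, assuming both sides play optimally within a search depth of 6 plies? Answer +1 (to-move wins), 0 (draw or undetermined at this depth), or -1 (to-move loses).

[11] X move#1: -2:-1/9, -4:+1/7*
[7] O move#2: -2:-1/5*, -4:-1/3
[5] X move#3: -2:-1/3, -4:+1/1*
[1] end (terminal -1, O#4); searched 11 to 6

value(11, X) = +1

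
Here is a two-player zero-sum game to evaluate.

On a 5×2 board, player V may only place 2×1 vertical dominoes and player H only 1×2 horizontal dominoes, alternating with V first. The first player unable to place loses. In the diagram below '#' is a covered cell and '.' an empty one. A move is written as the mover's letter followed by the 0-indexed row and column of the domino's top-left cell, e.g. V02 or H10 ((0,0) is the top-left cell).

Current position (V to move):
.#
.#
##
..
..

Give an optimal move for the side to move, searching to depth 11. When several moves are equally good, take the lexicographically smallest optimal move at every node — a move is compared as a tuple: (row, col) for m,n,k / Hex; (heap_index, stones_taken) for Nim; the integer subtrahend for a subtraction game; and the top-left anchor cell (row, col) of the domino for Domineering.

p1 V@[.#/.#/##/../..]: V00[##/##/##/../..]-1 V30[.#/.#/##/#./#.]+1* V31[.#/.#/##/.#/.#]+1
p2 H@[.#/.#/##/#./#.] terminal -1; root [.#/.#/##/../..] d11

V's best at [.#/.#/##/../..]: V30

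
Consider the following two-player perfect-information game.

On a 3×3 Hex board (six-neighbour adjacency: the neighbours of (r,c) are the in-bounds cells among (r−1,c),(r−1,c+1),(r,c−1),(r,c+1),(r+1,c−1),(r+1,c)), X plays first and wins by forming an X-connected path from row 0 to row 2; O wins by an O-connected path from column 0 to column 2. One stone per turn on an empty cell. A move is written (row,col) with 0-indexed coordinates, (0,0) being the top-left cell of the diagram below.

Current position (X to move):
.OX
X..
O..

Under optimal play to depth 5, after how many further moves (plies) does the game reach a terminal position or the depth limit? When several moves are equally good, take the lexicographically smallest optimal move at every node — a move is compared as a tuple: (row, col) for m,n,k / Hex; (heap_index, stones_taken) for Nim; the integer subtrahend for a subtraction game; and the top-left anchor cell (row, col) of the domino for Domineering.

PV length from [.OX/X../O..]: 5 plies

[.OX/X../O..] X move#1: (0,0):-1/XOX/X../O.., (1,1):-1/.OX/XX./O.., (1,2):+1/.OX/X.X/O..*, (2,1):+1/.OX/X../OX., (2,2):-1/.OX/X../O.X
[.OX/X.X/O..] O move#2: (0,0):-1/OOX/X.X/O..*, (1,1):-1/.OX/XOX/O.., (2,1):-1/.OX/X.X/OO., (2,2):-1/.OX/X.X/O.O
[OOX/X.X/O..] X move#3: (1,1):+1/OOX/XXX/O..*, (2,1):+1/OOX/X.X/OX., (2,2):+1/OOX/X.X/O.X
[OOX/XXX/O..] O move#4: (2,1):-1/OOX/XXX/OO.*, (2,2):-1/OOX/XXX/O.O
[OOX/XXX/OO.] X move#5: (2,2):+1/OOX/XXX/OOX*
[OOX/XXX/OOX] end (terminal -1, O#6); searched .OX/X../O.. to 5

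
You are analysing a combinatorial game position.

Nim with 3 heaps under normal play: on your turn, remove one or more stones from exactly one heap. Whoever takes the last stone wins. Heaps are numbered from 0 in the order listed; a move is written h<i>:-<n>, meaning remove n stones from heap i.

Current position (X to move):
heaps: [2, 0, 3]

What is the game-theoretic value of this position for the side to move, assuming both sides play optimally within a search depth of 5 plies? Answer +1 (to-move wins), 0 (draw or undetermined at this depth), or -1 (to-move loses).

value((2,0,3), X) = +1

[(2,0,3)] X move#1: h0:-1:-1/(1,0,3), h0:-2:-1/(0,0,3), h2:-1:+1/(2,0,2)*, h2:-2:-1/(2,0,1), h2:-3:-1/(2,0,0)
[(2,0,2)] O move#2: h0:-1:-1/(1,0,2)*, h0:-2:-1/(0,0,2), h2:-1:-1/(2,0,1), h2:-2:-1/(2,0,0)
[(1,0,2)] X move#3: h0:-1:-1/(0,0,2), h2:-1:+1/(1,0,1)*, h2:-2:-1/(1,0,0)
[(1,0,1)] O move#4: h0:-1:-1/(0,0,1)*, h2:-1:-1/(1,0,0)
[(0,0,1)] X move#5: h2:-1:+1/(0,0,0)*
[(0,0,0)] end (terminal -1, O#6); searched (2,0,3) to 5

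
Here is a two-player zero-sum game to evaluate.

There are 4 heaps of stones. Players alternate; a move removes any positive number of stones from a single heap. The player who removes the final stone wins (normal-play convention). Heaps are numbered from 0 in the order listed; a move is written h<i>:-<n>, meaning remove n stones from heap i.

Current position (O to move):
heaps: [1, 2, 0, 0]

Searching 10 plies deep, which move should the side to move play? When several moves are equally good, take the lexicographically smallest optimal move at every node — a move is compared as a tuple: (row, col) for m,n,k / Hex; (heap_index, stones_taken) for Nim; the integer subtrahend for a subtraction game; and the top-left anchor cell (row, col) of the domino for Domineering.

p1 O@[(1,2,0,0)]: h0:-1[(0,2,0,0)]-1 h1:-1[(1,1,0,0)]+1* h1:-2[(1,0,0,0)]-1
p2 X@[(1,1,0,0)]: h0:-1[(0,1,0,0)]-1* h1:-1[(1,0,0,0)]-1
p3 O@[(0,1,0,0)]: h1:-1[(0,0,0,0)]+1*
p4 X@[(0,0,0,0)] terminal -1; root [(1,2,0,0)] d10

O's best at [(1,2,0,0)]: h1:-1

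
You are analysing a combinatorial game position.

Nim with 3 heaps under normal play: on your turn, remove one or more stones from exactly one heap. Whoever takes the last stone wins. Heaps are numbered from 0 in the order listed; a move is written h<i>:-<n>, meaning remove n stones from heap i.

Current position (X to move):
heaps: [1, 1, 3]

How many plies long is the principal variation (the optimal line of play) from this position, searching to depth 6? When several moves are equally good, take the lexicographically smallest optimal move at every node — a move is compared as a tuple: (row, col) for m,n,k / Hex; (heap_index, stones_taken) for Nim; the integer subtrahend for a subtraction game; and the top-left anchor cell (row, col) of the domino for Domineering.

[(1,1,3)] X move#1: h0:-1:-1/(0,1,3), h1:-1:-1/(1,0,3), h2:-1:-1/(1,1,2), h2:-2:-1/(1,1,1), h2:-3:+1/(1,1,0)*
[(1,1,0)] O move#2: h0:-1:-1/(0,1,0)*, h1:-1:-1/(1,0,0)
[(0,1,0)] X move#3: h1:-1:+1/(0,0,0)*
[(0,0,0)] end (terminal -1, O#4); searched (1,1,3) to 6

PV length from [(1,1,3)]: 3 plies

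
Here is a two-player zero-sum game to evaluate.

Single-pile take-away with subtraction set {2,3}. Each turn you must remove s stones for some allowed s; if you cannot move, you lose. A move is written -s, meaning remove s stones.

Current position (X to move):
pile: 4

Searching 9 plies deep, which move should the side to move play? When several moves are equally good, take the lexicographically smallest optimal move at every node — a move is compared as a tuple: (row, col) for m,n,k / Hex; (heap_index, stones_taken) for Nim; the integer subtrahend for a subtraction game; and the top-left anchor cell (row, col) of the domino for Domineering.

ply 1, X at 4 | -2=-1→2; -3=+1→1*
ply 2: 1 is terminal -1 (O); from 4 depth 9

X's best at [4]: -3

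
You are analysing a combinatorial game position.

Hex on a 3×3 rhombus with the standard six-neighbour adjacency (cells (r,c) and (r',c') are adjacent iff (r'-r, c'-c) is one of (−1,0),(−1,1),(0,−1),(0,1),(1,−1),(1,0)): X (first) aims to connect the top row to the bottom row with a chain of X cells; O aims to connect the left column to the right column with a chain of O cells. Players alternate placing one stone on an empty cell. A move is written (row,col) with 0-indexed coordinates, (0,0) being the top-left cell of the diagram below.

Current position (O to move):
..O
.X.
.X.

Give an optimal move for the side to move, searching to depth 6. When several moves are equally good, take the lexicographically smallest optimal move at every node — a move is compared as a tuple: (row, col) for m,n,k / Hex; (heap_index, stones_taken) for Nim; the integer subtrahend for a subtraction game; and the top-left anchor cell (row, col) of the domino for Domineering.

ply 1, O at ..O/.X./.X. | (0,0)=-1→O.O/.X./.X.; (0,1)=+1→.OO/.X./.X.*; (1,0)=-1→..O/OX./.X.; (1,2)=-1→..O/.XO/.X.; (2,0)=-1→..O/.X./OX.; (2,2)=-1→..O/.X./.XO
ply 2, X at .OO/.X./.X. | (0,0)=-1→XOO/.X./.X.*; (1,0)=-1→.OO/XX./.X.; (1,2)=-1→.OO/.XX/.X.; (2,0)=-1→.OO/.X./XX.; (2,2)=-1→.OO/.X./.XX
ply 3, O at XOO/.X./.X. | (1,0)=+1→XOO/OX./.X.*; (1,2)=-1→XOO/.XO/.X.; (2,0)=-1→XOO/.X./OX.; (2,2)=-1→XOO/.X./.XO
ply 4: XOO/OX./.X. is terminal -1 (X); from ..O/.X./.X. depth 6

O's best at [..O/.X./.X.]: (0,1)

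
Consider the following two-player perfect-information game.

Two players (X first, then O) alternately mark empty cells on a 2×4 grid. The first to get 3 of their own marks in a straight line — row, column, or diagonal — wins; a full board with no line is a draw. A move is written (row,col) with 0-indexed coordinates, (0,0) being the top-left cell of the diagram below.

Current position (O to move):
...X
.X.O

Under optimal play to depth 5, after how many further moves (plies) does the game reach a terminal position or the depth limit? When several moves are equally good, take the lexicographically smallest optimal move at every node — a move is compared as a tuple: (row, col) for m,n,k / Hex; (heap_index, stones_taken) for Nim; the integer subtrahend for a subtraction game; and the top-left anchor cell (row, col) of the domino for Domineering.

PV length from [...X/.X.O]: 5 plies

ply 1, O at ...X/.X.O | (0,0)=+0→O..X/.X.O*; (0,1)=+0→.O.X/.X.O; (0,2)=+0→..OX/.X.O; (1,0)=+0→...X/OX.O; (1,2)=+0→...X/.XOO
ply 2, X at O..X/.X.O | (0,1)=+0→OX.X/.X.O*; (0,2)=+0→O.XX/.X.O; (1,0)=+0→O..X/XX.O; (1,2)=+0→O..X/.XXO
ply 3, O at OX.X/.X.O | (0,2)=+0→OXOX/.X.O*; (1,0)=-1→OX.X/OX.O; (1,2)=-1→OX.X/.XOO
ply 4, X at OXOX/.X.O | (1,0)=+0→OXOX/XX.O*; (1,2)=+0→OXOX/.XXO
ply 5, O at OXOX/XX.O | (1,2)=+0→OXOX/XXOO*
ply 6: OXOX/XXOO is terminal +0 (X); from ...X/.X.O depth 5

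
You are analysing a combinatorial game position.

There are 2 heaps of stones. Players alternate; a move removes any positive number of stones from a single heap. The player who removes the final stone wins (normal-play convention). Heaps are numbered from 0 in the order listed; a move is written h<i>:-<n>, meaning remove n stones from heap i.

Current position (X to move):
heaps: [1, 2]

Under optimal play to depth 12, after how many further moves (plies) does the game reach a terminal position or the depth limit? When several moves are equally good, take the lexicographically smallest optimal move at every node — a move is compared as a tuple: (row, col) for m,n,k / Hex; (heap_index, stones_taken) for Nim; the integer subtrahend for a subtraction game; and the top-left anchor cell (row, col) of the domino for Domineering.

p1 X@[(1,2)]: h0:-1[(0,2)]-1 h1:-1[(1,1)]+1* h1:-2[(1,0)]-1
p2 O@[(1,1)]: h0:-1[(0,1)]-1* h1:-1[(1,0)]-1
p3 X@[(0,1)]: h1:-1[(0,0)]+1*
p4 O@[(0,0)] terminal -1; root [(1,2)] d12

PV length from [(1,2)]: 3 plies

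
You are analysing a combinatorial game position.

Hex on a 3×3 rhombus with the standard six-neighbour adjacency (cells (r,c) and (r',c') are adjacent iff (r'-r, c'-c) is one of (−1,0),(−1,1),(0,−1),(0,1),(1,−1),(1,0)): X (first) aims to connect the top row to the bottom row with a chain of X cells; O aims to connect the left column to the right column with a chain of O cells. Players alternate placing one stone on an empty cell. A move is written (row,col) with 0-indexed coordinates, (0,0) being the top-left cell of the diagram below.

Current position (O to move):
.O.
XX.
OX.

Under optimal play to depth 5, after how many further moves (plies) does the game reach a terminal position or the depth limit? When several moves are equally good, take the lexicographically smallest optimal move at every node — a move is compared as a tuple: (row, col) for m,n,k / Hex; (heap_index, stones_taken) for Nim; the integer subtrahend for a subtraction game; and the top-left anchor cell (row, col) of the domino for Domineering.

PV length from [.O./XX./OX.]: 2 plies

[.O./XX./OX.] O move#1: (0,0):-1/OO./XX./OX.*, (0,2):-1/.OO/XX./OX., (1,2):-1/.O./XXO/OX., (2,2):-1/.O./XX./OXO
[OO./XX./OX.] X move#2: (0,2):+1/OOX/XX./OX.*, (1,2):-1/OO./XXX/OX., (2,2):-1/OO./XX./OXX
[OOX/XX./OX.] end (terminal -1, O#3); searched .O./XX./OX. to 5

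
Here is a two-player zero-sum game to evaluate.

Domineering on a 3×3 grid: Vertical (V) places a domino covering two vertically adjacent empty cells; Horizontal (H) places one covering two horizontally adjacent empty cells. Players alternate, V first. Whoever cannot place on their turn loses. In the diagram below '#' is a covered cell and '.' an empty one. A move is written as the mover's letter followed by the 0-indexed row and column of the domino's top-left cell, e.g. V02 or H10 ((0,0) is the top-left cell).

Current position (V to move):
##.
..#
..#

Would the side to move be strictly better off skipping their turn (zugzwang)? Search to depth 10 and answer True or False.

[##./..#/..#] V move#1: V10:+1/##./#.#/#.#*, V11:+1/##./.##/.##
[##./#.#/#.#] end (terminal -1, H#2); searched ##./..#/..# to 10
if V skipped the turn, H would face:
~ [##./..#/..#] H move#1: H10:+1/##./###/..#*, H20:+1/##./..#/###
~ [##./###/..#] end (terminal -1, V#2); searched ##./..#/..# to 10
compare (V): move=+1 vs pass=-1

zugzwang(##./..#/..#, V) = False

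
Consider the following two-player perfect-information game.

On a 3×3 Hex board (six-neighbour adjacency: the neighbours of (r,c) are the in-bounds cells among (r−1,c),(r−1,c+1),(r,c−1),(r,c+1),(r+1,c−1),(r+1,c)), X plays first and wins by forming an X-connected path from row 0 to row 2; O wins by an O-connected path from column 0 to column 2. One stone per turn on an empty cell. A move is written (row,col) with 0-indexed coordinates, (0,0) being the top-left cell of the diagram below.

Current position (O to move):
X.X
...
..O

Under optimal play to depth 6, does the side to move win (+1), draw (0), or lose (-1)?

[X.X/.../..O] O move#1: (0,1):-1/XOX/.../..O, (1,0):-1/X.X/O../..O, (1,1):+1/X.X/.O./..O*, (1,2):-1/X.X/..O/..O, (2,0):-1/X.X/.../O.O, (2,1):-1/X.X/.../.OO
[X.X/.O./..O] X move#2: (0,1):-1/XXX/.O./..O*, (1,0):-1/X.X/XO./..O, (1,2):-1/X.X/.OX/..O, (2,0):-1/X.X/.O./X.O, (2,1):-1/X.X/.O./.XO
[XXX/.O./..O] O move#3: (1,0):+1/XXX/OO./..O*, (1,2):+1/XXX/.OO/..O, (2,0):+1/XXX/.O./O.O, (2,1):+1/XXX/.O./.OO
[XXX/OO./..O] X move#4: (1,2):-1/XXX/OOX/..O*, (2,0):-1/XXX/OO./X.O, (2,1):-1/XXX/OO./.XO
[XXX/OOX/..O] O move#5: (2,0):-1/XXX/OOX/O.O, (2,1):+1/XXX/OOX/.OO*
[XXX/OOX/.OO] end (terminal -1, X#6); searched X.X/.../..O to 6

value(X.X/.../..O, O) = +1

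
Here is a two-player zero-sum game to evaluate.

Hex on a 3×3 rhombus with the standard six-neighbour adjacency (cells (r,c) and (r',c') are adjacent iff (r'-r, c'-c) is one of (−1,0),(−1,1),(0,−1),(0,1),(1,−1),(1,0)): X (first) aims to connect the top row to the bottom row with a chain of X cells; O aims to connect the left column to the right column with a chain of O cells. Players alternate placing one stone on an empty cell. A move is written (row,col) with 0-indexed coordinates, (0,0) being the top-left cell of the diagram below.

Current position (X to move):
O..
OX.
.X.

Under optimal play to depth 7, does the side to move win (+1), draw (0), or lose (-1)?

value(O../OX./.X., X) = +1

ply 1, X at O../OX./.X. | (0,1)=+1→OX./OX./.X.*; (0,2)=+1→O.X/OX./.X.; (1,2)=+1→O../OXX/.X.; (2,0)=+1→O../OX./XX.; (2,2)=+1→O../OX./.XX
ply 2: OX./OX./.X. is terminal -1 (O); from O../OX./.X. depth 7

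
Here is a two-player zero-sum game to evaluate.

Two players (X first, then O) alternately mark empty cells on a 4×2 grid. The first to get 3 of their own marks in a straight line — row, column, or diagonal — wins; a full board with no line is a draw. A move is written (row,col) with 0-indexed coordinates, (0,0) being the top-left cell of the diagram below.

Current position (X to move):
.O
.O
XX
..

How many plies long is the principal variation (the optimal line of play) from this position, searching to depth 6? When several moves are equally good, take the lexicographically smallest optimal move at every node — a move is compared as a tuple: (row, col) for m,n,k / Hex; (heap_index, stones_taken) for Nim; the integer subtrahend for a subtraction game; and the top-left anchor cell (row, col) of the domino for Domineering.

PV length from [.O/.O/XX/..]: 3 plies

ply 1, X at .O/.O/XX/.. | (0,0)=+0→XO/.O/XX/..; (1,0)=+1→.O/XO/XX/..*; (3,0)=+0→.O/.O/XX/X.; (3,1)=+0→.O/.O/XX/.X
ply 2, O at .O/XO/XX/.. | (0,0)=-1→OO/XO/XX/..*; (3,0)=-1→.O/XO/XX/O.; (3,1)=-1→.O/XO/XX/.O
ply 3, X at OO/XO/XX/.. | (3,0)=+1→OO/XO/XX/X.*; (3,1)=+0→OO/XO/XX/.X
ply 4: OO/XO/XX/X. is terminal -1 (O); from .O/.O/XX/.. depth 6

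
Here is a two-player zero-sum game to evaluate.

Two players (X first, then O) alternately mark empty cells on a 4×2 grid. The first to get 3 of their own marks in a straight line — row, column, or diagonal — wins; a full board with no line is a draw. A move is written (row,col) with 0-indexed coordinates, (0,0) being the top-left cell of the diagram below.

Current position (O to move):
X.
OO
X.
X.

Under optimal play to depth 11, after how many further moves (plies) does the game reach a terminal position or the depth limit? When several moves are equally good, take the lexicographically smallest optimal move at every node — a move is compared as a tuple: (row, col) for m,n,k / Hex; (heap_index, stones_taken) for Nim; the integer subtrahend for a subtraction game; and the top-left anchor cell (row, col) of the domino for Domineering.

PV length from [X./OO/X./X.]: 3 plies

[X./OO/X./X.] O move#1: (0,1):+0/XO/OO/X./X., (2,1):+1/X./OO/XO/X.*, (3,1):+0/X./OO/X./XO
[X./OO/XO/X.] X move#2: (0,1):-1/XX/OO/XO/X.*, (3,1):-1/X./OO/XO/XX
[XX/OO/XO/X.] O move#3: (3,1):+1/XX/OO/XO/XO*
[XX/OO/XO/XO] end (terminal -1, X#4); searched X./OO/X./X. to 11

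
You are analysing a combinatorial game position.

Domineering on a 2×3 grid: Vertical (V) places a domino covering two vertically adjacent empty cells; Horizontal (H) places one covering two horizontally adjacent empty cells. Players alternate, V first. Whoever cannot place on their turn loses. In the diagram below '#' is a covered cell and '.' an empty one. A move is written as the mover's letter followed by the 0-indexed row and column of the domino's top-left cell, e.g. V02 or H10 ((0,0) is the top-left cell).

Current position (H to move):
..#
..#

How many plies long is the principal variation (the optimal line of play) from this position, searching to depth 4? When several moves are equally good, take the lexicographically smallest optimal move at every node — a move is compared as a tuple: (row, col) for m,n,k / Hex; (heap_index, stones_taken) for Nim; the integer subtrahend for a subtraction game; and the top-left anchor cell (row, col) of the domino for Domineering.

PV length from [..#/..#]: 1 ply

p1 H@[..#/..#]: H00[###/..#]+1* H10[..#/###]+1
p2 V@[###/..#] terminal -1; root [..#/..#] d4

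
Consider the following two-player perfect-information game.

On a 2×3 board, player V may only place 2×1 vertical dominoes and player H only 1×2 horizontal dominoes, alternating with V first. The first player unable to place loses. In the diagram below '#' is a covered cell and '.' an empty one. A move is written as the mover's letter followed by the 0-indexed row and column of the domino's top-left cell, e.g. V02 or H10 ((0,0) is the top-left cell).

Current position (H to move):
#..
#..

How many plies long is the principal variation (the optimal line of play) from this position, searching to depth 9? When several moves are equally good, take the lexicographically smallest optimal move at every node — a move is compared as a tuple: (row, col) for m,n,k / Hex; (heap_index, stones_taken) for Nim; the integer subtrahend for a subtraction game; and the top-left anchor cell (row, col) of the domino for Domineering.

ply 1, H at #../#.. | H01=+1→###/#..*; H11=+1→#../###
ply 2: ###/#.. is terminal -1 (V); from #../#.. depth 9

PV length from [#../#..]: 1 ply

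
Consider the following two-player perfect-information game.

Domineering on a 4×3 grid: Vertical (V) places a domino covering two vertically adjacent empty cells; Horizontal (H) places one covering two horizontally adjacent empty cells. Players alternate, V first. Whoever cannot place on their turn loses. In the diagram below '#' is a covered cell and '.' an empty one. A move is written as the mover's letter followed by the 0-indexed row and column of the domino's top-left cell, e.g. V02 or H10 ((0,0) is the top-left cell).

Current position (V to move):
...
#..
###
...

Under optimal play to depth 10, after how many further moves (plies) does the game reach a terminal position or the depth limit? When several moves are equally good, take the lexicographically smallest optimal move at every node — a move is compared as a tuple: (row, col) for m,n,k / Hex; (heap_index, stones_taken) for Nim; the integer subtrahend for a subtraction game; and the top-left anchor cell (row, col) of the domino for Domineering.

PV length from [.../#../###/...]: 3 plies

ply 1, V at .../#../###/... | V01=+1→.#./##./###/...*; V02=-1→..#/#.#/###/...
ply 2, H at .#./##./###/... | H30=-1→.#./##./###/##.*; H31=-1→.#./##./###/.##
ply 3, V at .#./##./###/##. | V02=+1→.##/###/###/##.*
ply 4: .##/###/###/##. is terminal -1 (H); from .../#../###/... depth 10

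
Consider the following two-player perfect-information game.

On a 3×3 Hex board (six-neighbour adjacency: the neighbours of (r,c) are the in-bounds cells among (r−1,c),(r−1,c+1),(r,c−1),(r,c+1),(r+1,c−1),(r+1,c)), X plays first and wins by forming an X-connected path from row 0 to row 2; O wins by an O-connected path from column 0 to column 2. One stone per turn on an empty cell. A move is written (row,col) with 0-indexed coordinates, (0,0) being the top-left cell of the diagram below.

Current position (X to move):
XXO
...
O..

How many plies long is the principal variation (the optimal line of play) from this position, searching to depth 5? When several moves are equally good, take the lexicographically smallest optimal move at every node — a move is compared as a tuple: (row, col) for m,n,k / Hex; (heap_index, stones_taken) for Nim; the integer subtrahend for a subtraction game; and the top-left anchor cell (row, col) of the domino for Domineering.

[XXO/.../O..] X move#1: (1,0):-1/XXO/X../O..*, (1,1):-1/XXO/.X./O.., (1,2):-1/XXO/..X/O.., (2,1):-1/XXO/.../OX., (2,2):-1/XXO/.../O.X
[XXO/X../O..] O move#2: (1,1):+1/XXO/XO./O..*, (1,2):+1/XXO/X.O/O.., (2,1):+1/XXO/X../OO., (2,2):+1/XXO/X../O.O
[XXO/XO./O..] end (terminal -1, X#3); searched XXO/.../O.. to 5

PV length from [XXO/.../O..]: 2 plies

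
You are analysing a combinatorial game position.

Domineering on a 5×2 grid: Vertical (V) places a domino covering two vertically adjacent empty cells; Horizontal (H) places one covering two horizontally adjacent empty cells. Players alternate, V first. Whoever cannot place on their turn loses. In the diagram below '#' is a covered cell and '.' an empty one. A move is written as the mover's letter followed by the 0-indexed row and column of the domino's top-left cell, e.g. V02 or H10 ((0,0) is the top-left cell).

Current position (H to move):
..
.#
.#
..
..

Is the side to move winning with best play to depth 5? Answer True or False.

H winning at [../.#/.#/../..]: True

p1 H@[../.#/.#/../..]: H00[##/.#/.#/../..]-1 H30[../.#/.#/##/..]+1* H40[../.#/.#/../##]+1
p2 V@[../.#/.#/##/..]: V00[#./##/.#/##/..]-1* V10[../##/##/##/..]-1
p3 H@[#./##/.#/##/..]: H40[#./##/.#/##/##]+1*
p4 V@[#./##/.#/##/##] terminal -1; root [../.#/.#/../..] d5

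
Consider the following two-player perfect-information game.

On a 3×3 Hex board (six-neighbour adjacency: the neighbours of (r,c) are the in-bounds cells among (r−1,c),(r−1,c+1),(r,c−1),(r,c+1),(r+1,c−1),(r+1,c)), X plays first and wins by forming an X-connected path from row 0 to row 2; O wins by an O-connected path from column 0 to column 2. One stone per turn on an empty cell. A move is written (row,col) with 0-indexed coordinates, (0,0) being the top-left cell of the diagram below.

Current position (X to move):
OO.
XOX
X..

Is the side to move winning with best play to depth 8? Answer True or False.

[OO./XOX/X..] X move#1: (0,2):+1/OOX/XOX/X..*, (2,1):-1/OO./XOX/XX., (2,2):-1/OO./XOX/X.X
[OOX/XOX/X..] O move#2: (2,1):-1/OOX/XOX/XO.*, (2,2):-1/OOX/XOX/X.O
[OOX/XOX/XO.] X move#3: (2,2):+1/OOX/XOX/XOX*
[OOX/XOX/XOX] end (terminal -1, O#4); searched OO./XOX/X.. to 8

X winning at [OO./XOX/X..]: True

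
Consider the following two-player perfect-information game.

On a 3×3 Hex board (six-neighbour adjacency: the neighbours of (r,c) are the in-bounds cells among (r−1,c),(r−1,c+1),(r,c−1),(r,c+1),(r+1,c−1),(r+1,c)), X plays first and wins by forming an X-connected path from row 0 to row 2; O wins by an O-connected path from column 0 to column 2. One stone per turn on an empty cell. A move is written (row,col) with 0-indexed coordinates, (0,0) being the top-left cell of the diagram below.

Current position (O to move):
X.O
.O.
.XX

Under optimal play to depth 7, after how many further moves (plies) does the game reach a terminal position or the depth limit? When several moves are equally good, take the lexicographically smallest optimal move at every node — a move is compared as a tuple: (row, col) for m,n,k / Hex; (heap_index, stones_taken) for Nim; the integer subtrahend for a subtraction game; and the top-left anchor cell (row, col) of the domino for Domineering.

[X.O/.O./.XX] O move#1: (0,1):+1/XOO/.O./.XX*, (1,0):+1/X.O/OO./.XX, (1,2):+1/X.O/.OO/.XX, (2,0):+1/X.O/.O./OXX
[XOO/.O./.XX] X move#2: (1,0):-1/XOO/XO./.XX*, (1,2):-1/XOO/.OX/.XX, (2,0):-1/XOO/.O./XXX
[XOO/XO./.XX] O move#3: (1,2):-1/XOO/XOO/.XX, (2,0):+1/XOO/XO./OXX*
[XOO/XO./OXX] end (terminal -1, X#4); searched X.O/.O./.XX to 7

PV length from [X.O/.O./.XX]: 3 plies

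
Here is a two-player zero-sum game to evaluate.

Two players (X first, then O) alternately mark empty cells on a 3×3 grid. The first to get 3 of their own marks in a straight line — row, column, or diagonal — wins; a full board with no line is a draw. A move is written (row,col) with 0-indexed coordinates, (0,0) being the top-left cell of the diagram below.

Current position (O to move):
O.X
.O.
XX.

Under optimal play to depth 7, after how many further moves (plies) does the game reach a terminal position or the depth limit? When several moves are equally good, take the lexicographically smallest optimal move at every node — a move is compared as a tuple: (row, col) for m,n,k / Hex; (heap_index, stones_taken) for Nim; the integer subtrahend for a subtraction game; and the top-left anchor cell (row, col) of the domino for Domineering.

PV length from [O.X/.O./XX.]: 1 ply

ply 1, O at O.X/.O./XX. | (0,1)=-1→OOX/.O./XX.; (1,0)=-1→O.X/OO./XX.; (1,2)=-1→O.X/.OO/XX.; (2,2)=+1→O.X/.O./XXO*
ply 2: O.X/.O./XXO is terminal -1 (X); from O.X/.O./XX. depth 7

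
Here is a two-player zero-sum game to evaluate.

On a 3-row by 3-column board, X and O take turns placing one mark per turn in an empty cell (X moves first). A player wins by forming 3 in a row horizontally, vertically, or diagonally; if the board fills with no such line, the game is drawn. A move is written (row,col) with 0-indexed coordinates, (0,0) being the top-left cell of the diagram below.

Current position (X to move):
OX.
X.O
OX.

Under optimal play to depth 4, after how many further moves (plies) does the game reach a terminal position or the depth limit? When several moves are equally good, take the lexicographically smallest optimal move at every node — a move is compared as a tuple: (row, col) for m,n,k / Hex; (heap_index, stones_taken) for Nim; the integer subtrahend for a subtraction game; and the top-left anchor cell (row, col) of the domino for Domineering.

PV length from [OX./X.O/OX.]: 1 ply

ply 1, X at OX./X.O/OX. | (0,2)=+0→OXX/X.O/OX.; (1,1)=+1→OX./XXO/OX.*; (2,2)=+0→OX./X.O/OXX
ply 2: OX./XXO/OX. is terminal -1 (O); from OX./X.O/OX. depth 4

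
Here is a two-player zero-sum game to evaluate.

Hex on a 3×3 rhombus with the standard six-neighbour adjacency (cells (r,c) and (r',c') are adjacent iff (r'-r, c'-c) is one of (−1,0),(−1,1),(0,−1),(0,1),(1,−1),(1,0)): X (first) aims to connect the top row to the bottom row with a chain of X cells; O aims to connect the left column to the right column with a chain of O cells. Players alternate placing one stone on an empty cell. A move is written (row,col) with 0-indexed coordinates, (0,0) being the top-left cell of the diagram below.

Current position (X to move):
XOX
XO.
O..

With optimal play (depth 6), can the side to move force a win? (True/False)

[XOX/XO./O..] X move#1: (1,2):+1/XOX/XOX/O..*, (2,1):-1/XOX/XO./OX., (2,2):-1/XOX/XO./O.X
[XOX/XOX/O..] O move#2: (2,1):-1/XOX/XOX/OO.*, (2,2):-1/XOX/XOX/O.O
[XOX/XOX/OO.] X move#3: (2,2):+1/XOX/XOX/OOX*
[XOX/XOX/OOX] end (terminal -1, O#4); searched XOX/XO./O.. to 6

X winning at [XOX/XO./O..]: True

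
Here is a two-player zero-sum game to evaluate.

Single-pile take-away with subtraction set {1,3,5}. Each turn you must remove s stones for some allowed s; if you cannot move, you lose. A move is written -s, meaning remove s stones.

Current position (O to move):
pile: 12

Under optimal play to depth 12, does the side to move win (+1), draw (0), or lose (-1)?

value(12, O) = -1

p1 O@[12]: -1[11]-1* -3[9]-1 -5[7]-1
p2 X@[11]: -1[10]+1* -3[8]+1 -5[6]+1
p3 O@[10]: -1[9]-1* -3[7]-1 -5[5]-1
p4 X@[9]: -1[8]+1* -3[6]+1 -5[4]+1
p5 O@[8]: -1[7]-1* -3[5]-1 -5[3]-1
p6 X@[7]: -1[6]+1* -3[4]+1 -5[2]+1
p7 O@[6]: -1[5]-1* -3[3]-1 -5[1]-1
p8 X@[5]: -1[4]+1* -3[2]+1 -5[0]+1
p9 O@[4]: -1[3]-1* -3[1]-1
p10 X@[3]: -1[2]+1* -3[0]+1
p11 O@[2]: -1[1]-1*
p12 X@[1]: -1[0]+1*
p13 O@[0] terminal -1; root [12] d12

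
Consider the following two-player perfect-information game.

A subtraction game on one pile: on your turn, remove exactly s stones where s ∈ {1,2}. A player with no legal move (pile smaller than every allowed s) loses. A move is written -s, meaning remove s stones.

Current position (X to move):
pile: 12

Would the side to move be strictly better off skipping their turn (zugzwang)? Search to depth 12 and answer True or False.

[12] X move#1: -1:-1/11*, -2:-1/10
[11] O move#2: -1:-1/10, -2:+1/9*
[9] X move#3: -1:-1/8*, -2:-1/7
[8] O move#4: -1:-1/7, -2:+1/6*
[6] X move#5: -1:-1/5*, -2:-1/4
[5] O move#6: -1:-1/4, -2:+1/3*
[3] X move#7: -1:-1/2*, -2:-1/1
[2] O move#8: -1:-1/1, -2:+1/0*
[0] end (terminal -1, X#9); searched 12 to 12
pass branch (O moves first from the same position):
  | [12] O move#1: -1:-1/11*, -2:-1/10
  | [11] X move#2: -1:-1/10, -2:+1/9*
  | [9] O move#3: -1:-1/8*, -2:-1/7
  | [8] X move#4: -1:-1/7, -2:+1/6*
  | [6] O move#5: -1:-1/5*, -2:-1/4
  | [5] X move#6: -1:-1/4, -2:+1/3*
  | [3] O move#7: -1:-1/2*, -2:-1/1
  | [2] X move#8: -1:-1/1, -2:+1/0*
  | [0] end (terminal -1, O#9); searched 12 to 12
X moving scores -1; X passing scores +1

zugzwang(12, X) = True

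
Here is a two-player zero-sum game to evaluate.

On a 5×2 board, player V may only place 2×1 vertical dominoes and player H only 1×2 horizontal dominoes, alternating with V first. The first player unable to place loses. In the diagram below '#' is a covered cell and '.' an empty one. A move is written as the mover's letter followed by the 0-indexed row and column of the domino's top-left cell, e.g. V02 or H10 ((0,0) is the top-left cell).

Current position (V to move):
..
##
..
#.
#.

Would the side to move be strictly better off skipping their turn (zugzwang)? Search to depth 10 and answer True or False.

p1 V@[../##/../#./#.]: V21[../##/.#/##/#.]-1* V31[../##/../##/##]-1
p2 H@[../##/.#/##/#.]: H00[##/##/.#/##/#.]+1*
p3 V@[##/##/.#/##/#.] terminal -1; root [../##/../#./#.] d10
suppose V passes — search the same position with H to move:
pass> p1 H@[../##/../#./#.]: H00[##/##/../#./#.]-1 H20[../##/##/#./#.]+1*
pass> p2 V@[../##/##/#./#.]: V31[../##/##/##/##]-1*
pass> p3 H@[../##/##/##/##]: H00[##/##/##/##/##]+1*
pass> p4 V@[##/##/##/##/##] terminal -1; root [../##/../#./#.] d10
for V: play -1, pass -1

zugzwang(../##/../#./#., V) = False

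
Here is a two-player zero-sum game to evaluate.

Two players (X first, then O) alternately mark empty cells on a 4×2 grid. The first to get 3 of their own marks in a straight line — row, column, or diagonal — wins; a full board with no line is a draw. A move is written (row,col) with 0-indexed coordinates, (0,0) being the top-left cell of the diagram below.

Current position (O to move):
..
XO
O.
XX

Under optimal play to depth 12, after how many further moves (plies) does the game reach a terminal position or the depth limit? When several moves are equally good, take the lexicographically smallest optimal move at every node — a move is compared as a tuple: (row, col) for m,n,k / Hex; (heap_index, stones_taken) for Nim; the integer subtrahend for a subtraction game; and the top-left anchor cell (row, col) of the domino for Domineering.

[../XO/O./XX] O move#1: (0,0):+0/O./XO/O./XX*, (0,1):+0/.O/XO/O./XX, (2,1):+0/../XO/OO/XX
[O./XO/O./XX] X move#2: (0,1):+0/OX/XO/O./XX*, (2,1):+0/O./XO/OX/XX
[OX/XO/O./XX] O move#3: (2,1):+0/OX/XO/OO/XX*
[OX/XO/OO/XX] end (terminal +0, X#4); searched ../XO/O./XX to 12

PV length from [../XO/O./XX]: 3 plies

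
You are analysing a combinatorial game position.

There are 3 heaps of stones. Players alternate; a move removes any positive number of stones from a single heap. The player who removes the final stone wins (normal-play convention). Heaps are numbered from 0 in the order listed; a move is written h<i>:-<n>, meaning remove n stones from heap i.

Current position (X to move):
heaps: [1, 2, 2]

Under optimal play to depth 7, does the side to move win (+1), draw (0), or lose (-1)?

ply 1, X at (1,2,2) | h0:-1=+1→(0,2,2)*; h1:-1=-1→(1,1,2); h1:-2=-1→(1,0,2); h2:-1=-1→(1,2,1); h2:-2=-1→(1,2,0)
ply 2, O at (0,2,2) | h1:-1=-1→(0,1,2)*; h1:-2=-1→(0,0,2); h2:-1=-1→(0,2,1); h2:-2=-1→(0,2,0)
ply 3, X at (0,1,2) | h1:-1=-1→(0,0,2); h2:-1=+1→(0,1,1)*; h2:-2=-1→(0,1,0)
ply 4, O at (0,1,1) | h1:-1=-1→(0,0,1)*; h2:-1=-1→(0,1,0)
ply 5, X at (0,0,1) | h2:-1=+1→(0,0,0)*
ply 6: (0,0,0) is terminal -1 (O); from (1,2,2) depth 7

value((1,2,2), X) = +1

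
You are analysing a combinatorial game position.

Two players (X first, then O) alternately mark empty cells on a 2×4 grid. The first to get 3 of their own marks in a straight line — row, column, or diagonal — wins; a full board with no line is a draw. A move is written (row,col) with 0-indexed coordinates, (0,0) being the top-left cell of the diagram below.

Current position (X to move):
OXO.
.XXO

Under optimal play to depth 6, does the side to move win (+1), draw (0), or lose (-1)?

value(OXO./.XXO, X) = +1

[OXO./.XXO] X move#1: (0,3):+0/OXOX/.XXO, (1,0):+1/OXO./XXXO*
[OXO./XXXO] end (terminal -1, O#2); searched OXO./.XXO to 6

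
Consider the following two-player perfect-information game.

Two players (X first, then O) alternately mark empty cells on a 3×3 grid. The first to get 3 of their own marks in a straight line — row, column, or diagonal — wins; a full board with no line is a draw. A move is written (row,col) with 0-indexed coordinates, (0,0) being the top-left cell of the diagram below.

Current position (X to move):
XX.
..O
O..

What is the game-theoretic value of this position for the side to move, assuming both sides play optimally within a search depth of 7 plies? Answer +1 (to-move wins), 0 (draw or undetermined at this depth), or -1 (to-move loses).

[XX./..O/O..] X move#1: (0,2):+1/XXX/..O/O..*, (1,0):-1/XX./X.O/O.., (1,1):+1/XX./.XO/O.., (2,1):+1/XX./..O/OX., (2,2):+1/XX./..O/O.X
[XXX/..O/O..] end (terminal -1, O#2); searched XX./..O/O.. to 7

value(XX./..O/O.., X) = +1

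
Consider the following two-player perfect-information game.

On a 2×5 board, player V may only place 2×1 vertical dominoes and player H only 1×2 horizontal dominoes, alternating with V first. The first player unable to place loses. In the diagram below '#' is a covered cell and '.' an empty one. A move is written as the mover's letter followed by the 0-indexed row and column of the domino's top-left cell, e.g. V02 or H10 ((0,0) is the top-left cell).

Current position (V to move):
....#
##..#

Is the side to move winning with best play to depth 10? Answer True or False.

V winning at [....#/##..#]: True

[....#/##..#] V move#1: V02:+1/..#.#/###.#*, V03:-1/...##/##.##
[..#.#/###.#] H move#2: H00:-1/###.#/###.#*
[###.#/###.#] V move#3: V03:+1/#####/#####*
[#####/#####] end (terminal -1, H#4); searched ....#/##..# to 10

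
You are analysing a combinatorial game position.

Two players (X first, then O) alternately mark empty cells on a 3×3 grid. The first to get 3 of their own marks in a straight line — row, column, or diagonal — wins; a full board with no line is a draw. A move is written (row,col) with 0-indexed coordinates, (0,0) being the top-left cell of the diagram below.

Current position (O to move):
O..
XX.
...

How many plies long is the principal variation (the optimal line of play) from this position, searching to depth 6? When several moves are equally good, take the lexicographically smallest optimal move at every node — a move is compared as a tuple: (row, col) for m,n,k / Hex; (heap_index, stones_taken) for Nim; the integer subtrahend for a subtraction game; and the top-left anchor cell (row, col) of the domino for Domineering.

PV length from [O../XX./...]: 6 plies

ply 1, O at O../XX./... | (0,1)=-1→OO./XX./...; (0,2)=-1→O.O/XX./...; (1,2)=+0→O../XXO/...*; (2,0)=-1→O../XX./O..; (2,1)=-1→O../XX./.O.; (2,2)=-1→O../XX./..O
ply 2, X at O../XXO/... | (0,1)=+0→OX./XXO/...*; (0,2)=+0→O.X/XXO/...; (2,0)=-1→O../XXO/X..; (2,1)=+0→O../XXO/.X.; (2,2)=+0→O../XXO/..X
ply 3, O at OX./XXO/... | (0,2)=-1→OXO/XXO/...; (2,0)=-1→OX./XXO/O..; (2,1)=+0→OX./XXO/.O.*; (2,2)=-1→OX./XXO/..O
ply 4, X at OX./XXO/.O. | (0,2)=+0→OXX/XXO/.O.*; (2,0)=+0→OX./XXO/XO.; (2,2)=+0→OX./XXO/.OX
ply 5, O at OXX/XXO/.O. | (2,0)=+0→OXX/XXO/OO.*; (2,2)=-1→OXX/XXO/.OO
ply 6, X at OXX/XXO/OO. | (2,2)=+0→OXX/XXO/OOX*
ply 7: OXX/XXO/OOX is terminal +0 (O); from O../XX./... depth 6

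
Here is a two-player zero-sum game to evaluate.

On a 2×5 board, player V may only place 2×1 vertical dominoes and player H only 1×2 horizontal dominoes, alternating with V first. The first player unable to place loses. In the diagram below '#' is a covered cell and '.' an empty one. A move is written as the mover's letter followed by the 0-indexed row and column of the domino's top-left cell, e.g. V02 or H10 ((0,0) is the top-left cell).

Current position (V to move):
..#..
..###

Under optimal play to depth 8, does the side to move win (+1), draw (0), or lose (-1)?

ply 1, V at ..#../..### | V00=+1→#.#../#.###*; V01=+1→.##../.####
ply 2, H at #.#../#.### | H03=-1→#.###/#.###*
ply 3, V at #.###/#.### | V01=+1→#####/#####*
ply 4: #####/##### is terminal -1 (H); from ..#../..### depth 8

value(..#../..###, V) = +1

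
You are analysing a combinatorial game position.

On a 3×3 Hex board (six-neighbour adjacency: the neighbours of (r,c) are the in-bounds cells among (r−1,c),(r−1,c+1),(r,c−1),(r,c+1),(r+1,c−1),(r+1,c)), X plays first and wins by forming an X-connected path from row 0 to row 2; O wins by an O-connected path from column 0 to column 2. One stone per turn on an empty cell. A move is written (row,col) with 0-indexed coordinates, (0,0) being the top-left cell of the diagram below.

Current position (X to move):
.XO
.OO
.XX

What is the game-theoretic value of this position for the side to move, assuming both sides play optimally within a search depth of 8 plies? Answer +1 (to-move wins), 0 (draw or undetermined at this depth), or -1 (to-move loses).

value(.XO/.OO/.XX, X) = -1

p1 X@[.XO/.OO/.XX]: (0,0)[XXO/.OO/.XX]-1* (1,0)[.XO/XOO/.XX]-1 (2,0)[.XO/.OO/XXX]-1
p2 O@[XXO/.OO/.XX]: (1,0)[XXO/OOO/.XX]+1* (2,0)[XXO/.OO/OXX]+1
p3 X@[XXO/OOO/.XX] terminal -1; root [.XO/.OO/.XX] d8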